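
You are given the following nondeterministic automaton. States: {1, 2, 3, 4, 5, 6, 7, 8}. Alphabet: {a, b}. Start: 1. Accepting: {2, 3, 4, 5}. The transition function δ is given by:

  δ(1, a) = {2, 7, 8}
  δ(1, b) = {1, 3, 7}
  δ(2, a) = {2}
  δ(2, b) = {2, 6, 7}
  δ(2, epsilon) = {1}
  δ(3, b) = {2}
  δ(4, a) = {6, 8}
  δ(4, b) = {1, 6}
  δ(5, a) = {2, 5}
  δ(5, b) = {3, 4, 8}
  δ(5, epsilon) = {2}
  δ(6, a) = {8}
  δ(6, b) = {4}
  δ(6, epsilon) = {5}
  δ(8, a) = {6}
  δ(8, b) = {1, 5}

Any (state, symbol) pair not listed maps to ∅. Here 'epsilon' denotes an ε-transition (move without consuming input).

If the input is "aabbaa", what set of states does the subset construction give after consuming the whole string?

Start in {1}.
Read 'a': 1→{2, 7, 8}; union {2, 7, 8}; ε-closure = {1, 2, 7, 8}.
Read 'a': 1→{2, 7, 8}, 2→{2}, 7→∅, 8→{6}; union {2, 6, 7, 8}; ε-closure = {1, 2, 5, 6, 7, 8}.
Read 'b': 1→{1, 3, 7}, 2→{2, 6, 7}, 5→{3, 4, 8}, 6→{4}, 7→∅, 8→{1, 5}; now {1, 2, 3, 4, 5, 6, 7, 8}.
Read 'b': 1→{1, 3, 7}, 2→{2, 6, 7}, 3→{2}, 4→{1, 6}, 5→{3, 4, 8}, 6→{4}, 7→∅, 8→{1, 5}; now {1, 2, 3, 4, 5, 6, 7, 8}.
Read 'a': 1→{2, 7, 8}, 2→{2}, 3→∅, 4→{6, 8}, 5→{2, 5}, 6→{8}, 7→∅, 8→{6}; union {2, 5, 6, 7, 8}; ε-closure = {1, 2, 5, 6, 7, 8}.
Read 'a': 1→{2, 7, 8}, 2→{2}, 5→{2, 5}, 6→{8}, 7→∅, 8→{6}; union {2, 5, 6, 7, 8}; ε-closure = {1, 2, 5, 6, 7, 8}.

{1, 2, 5, 6, 7, 8}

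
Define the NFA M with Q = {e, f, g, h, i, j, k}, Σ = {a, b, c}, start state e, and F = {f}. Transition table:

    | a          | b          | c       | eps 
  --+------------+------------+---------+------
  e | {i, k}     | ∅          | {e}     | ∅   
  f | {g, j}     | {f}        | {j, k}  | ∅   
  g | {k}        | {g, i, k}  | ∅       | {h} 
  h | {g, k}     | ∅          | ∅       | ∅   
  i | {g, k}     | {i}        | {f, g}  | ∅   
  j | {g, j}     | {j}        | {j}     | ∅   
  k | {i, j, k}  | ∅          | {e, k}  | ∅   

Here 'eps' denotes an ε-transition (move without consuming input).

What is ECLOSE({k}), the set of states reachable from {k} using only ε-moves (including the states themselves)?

Begin with {k}.
No ε-moves leave this set, so the closure equals the set itself.

{k}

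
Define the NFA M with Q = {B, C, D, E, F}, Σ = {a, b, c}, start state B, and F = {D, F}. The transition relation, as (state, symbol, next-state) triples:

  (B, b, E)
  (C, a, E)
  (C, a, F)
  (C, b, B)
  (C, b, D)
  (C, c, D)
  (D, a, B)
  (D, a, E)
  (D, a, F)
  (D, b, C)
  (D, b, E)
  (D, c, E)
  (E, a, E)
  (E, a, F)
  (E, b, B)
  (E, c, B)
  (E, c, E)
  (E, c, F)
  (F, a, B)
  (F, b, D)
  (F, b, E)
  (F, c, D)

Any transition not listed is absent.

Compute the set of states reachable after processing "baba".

Start in {B}.
Read 'b': B→{E}; now {E}.
Read 'a': E→{E, F}; now {E, F}.
Read 'b': E→{B}, F→{D, E}; now {B, D, E}.
Read 'a': B→∅, D→{B, E, F}, E→{E, F}; now {B, E, F}.

{B, E, F}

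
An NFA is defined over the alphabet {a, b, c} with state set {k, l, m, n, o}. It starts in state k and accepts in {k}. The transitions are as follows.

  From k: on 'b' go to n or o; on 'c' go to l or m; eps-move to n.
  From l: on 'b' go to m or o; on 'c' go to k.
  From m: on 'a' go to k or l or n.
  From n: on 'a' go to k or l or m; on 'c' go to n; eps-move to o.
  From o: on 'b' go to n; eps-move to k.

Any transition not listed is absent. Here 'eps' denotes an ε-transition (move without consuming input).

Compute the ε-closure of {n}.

{k, n, o}

Begin with {n}.
ε-move n → o; add o.
ε-move o → k; add k.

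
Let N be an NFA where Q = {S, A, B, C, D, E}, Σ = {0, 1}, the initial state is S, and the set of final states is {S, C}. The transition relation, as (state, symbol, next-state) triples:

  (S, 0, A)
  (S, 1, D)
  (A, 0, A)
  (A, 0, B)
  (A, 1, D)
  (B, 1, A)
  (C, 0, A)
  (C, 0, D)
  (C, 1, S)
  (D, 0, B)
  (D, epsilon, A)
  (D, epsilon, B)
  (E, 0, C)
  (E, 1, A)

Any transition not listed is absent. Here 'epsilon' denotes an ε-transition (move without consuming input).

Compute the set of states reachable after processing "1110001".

Start in {S}.
Read '1': S→{D}; union {D}; ε-closure = {A, B, D}.
Read '1': A→{D}, B→{A}, D→∅; union {A, D}; ε-closure = {A, B, D}.
Read '1': A→{D}, B→{A}, D→∅; union {A, D}; ε-closure = {A, B, D}.
Read '0': A→{A, B}, B→∅, D→{B}; now {A, B}.
Read '0': A→{A, B}, B→∅; now {A, B}.
Read '0': A→{A, B}, B→∅; now {A, B}.
Read '1': A→{D}, B→{A}; union {A, D}; ε-closure = {A, B, D}.

{A, B, D}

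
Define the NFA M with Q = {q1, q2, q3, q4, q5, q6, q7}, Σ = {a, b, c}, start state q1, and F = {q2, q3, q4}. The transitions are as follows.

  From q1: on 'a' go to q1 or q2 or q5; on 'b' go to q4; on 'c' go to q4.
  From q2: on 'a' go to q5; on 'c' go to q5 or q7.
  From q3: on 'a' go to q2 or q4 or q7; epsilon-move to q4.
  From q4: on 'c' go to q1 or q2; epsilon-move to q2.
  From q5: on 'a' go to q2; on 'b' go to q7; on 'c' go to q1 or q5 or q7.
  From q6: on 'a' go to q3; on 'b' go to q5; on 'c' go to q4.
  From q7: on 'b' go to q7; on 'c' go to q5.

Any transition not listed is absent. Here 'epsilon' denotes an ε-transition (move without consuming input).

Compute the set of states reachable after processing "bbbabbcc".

∅

Start in {q1}.
Read 'b': q1→{q4}; union {q4}; ε-closure = {q2, q4}.
Read 'b': q2→∅, q4→∅; now ∅.
The set is empty and remains empty for the remaining 6 symbols.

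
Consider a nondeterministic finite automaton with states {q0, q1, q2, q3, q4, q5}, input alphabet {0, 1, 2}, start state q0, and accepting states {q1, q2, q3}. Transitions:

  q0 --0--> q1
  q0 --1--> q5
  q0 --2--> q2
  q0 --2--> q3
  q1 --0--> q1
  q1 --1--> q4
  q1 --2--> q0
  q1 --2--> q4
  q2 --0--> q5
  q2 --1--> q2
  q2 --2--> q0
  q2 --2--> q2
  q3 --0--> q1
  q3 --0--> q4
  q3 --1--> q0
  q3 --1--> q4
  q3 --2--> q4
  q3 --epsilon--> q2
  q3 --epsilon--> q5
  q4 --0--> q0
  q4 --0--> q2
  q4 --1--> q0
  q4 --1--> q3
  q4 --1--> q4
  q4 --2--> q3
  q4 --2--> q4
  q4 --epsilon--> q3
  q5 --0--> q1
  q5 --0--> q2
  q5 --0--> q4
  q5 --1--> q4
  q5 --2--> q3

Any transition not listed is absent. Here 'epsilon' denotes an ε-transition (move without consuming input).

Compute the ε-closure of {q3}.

{q2, q3, q5}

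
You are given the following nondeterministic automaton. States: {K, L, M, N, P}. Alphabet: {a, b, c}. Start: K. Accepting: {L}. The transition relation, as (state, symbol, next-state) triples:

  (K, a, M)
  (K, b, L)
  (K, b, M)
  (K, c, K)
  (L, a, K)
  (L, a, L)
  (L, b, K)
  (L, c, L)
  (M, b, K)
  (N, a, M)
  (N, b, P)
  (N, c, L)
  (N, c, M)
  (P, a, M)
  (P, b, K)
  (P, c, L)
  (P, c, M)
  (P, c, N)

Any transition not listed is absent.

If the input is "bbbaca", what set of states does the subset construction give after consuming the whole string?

Start in {K}.
Read 'b': K→{L, M}; now {L, M}.
Read 'b': L→{K}, M→{K}; now {K}.
Read 'b': K→{L, M}; now {L, M}.
Read 'a': L→{K, L}, M→∅; now {K, L}.
Read 'c': K→{K}, L→{L}; now {K, L}.
Read 'a': K→{M}, L→{K, L}; now {K, L, M}.

{K, L, M}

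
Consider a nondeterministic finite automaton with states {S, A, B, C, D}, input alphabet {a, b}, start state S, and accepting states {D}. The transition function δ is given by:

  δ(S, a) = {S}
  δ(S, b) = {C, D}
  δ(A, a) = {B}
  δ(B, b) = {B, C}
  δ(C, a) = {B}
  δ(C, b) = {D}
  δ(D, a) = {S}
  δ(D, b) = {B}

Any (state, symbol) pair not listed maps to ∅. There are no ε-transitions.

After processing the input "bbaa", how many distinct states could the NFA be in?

1

Start in {S}.
Read 'b': S→{C, D}; now {C, D}.
Read 'b': C→{D}, D→{B}; now {B, D}.
Read 'a': B→∅, D→{S}; now {S}.
Read 'a': S→{S}; now {S}.
That set has 1 state.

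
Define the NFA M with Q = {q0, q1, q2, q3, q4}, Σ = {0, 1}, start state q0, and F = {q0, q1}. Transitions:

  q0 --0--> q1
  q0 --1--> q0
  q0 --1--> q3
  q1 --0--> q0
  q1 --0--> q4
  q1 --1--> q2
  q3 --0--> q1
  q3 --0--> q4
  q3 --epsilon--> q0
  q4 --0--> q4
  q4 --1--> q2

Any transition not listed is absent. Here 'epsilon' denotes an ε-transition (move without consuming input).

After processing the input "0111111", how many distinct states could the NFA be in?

0

Start in {q0}.
Read '0': {q0} → {q1}.
Read '1': {q1} → {q2}.
Read '1': {q2} → ∅.
The set is empty and remains empty for the remaining 4 symbols.
That set has 0 states.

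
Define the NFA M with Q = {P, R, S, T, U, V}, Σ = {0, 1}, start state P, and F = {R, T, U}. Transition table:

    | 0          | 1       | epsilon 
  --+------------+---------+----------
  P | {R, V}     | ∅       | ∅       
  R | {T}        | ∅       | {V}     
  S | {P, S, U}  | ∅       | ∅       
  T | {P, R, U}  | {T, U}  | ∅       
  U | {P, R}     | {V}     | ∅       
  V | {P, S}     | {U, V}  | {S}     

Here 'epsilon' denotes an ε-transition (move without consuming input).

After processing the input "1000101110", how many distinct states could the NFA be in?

0

Start in {P}.
Read '1': P→∅; now ∅.
The set is empty and remains empty for the remaining 9 symbols.
That set has 0 states.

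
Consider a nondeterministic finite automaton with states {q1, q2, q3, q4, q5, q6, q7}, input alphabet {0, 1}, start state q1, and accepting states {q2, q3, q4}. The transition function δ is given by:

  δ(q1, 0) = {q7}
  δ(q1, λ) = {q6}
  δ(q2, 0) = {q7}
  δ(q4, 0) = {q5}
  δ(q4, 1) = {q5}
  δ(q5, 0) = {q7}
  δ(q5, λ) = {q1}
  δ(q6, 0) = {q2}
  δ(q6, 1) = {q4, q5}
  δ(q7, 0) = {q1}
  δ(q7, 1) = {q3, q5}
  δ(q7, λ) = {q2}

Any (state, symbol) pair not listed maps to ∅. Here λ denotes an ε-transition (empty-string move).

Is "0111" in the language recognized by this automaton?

Yes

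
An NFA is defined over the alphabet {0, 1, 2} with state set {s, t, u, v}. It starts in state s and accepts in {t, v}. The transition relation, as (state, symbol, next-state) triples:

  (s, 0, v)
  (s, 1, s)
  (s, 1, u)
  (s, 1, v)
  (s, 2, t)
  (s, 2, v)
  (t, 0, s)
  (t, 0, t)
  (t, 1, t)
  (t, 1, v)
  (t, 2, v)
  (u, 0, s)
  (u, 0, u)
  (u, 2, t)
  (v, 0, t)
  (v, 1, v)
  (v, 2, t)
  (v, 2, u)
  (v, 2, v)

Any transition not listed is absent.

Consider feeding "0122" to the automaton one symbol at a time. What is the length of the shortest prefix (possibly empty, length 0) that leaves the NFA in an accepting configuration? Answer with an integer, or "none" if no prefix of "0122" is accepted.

Start in {s}.
Read '0': {s} → {v}.
None of the earlier sets intersect F, but {v} does.

1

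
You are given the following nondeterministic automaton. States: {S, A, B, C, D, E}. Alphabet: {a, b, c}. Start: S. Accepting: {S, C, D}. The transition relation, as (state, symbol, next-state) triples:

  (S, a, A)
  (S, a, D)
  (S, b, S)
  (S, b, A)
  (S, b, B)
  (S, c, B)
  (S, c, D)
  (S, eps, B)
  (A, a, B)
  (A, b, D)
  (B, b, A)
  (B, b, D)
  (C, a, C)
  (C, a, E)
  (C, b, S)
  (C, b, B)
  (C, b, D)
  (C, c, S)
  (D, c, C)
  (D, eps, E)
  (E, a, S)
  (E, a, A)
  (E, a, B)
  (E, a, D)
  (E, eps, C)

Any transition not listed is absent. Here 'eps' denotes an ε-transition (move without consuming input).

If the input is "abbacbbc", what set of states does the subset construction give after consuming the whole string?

{S, B, C, D, E}

Start: ε-closure({S}) = {S, B}.
Read 'a': S→{A, D}, B→∅; union {A, D}; ε-closure = {A, C, D, E}.
Read 'b': A→{D}, C→{S, B, D}, D→∅, E→∅; union {S, B, D}; ε-closure = {S, B, C, D, E}.
Read 'b': S→{S, A, B}, B→{A, D}, C→{S, B, D}, D→∅, E→∅; union {S, A, B, D}; ε-closure = {S, A, B, C, D, E}.
Read 'a': S→{A, D}, A→{B}, B→∅, C→{C, E}, D→∅, E→{S, A, B, D}; now {S, A, B, C, D, E}.
Read 'c': S→{B, D}, A→∅, B→∅, C→{S}, D→{C}, E→∅; union {S, B, C, D}; ε-closure = {S, B, C, D, E}.
Read 'b': S→{S, A, B}, B→{A, D}, C→{S, B, D}, D→∅, E→∅; union {S, A, B, D}; ε-closure = {S, A, B, C, D, E}.
Read 'b': S→{S, A, B}, A→{D}, B→{A, D}, C→{S, B, D}, D→∅, E→∅; union {S, A, B, D}; ε-closure = {S, A, B, C, D, E}.
Read 'c': S→{B, D}, A→∅, B→∅, C→{S}, D→{C}, E→∅; union {S, B, C, D}; ε-closure = {S, B, C, D, E}.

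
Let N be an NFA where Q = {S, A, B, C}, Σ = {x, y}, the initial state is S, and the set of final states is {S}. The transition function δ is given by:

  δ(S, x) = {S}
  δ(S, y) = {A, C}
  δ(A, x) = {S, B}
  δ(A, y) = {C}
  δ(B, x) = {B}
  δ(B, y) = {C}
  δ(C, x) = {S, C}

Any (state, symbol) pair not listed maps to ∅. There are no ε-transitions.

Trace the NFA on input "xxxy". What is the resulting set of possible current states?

{A, C}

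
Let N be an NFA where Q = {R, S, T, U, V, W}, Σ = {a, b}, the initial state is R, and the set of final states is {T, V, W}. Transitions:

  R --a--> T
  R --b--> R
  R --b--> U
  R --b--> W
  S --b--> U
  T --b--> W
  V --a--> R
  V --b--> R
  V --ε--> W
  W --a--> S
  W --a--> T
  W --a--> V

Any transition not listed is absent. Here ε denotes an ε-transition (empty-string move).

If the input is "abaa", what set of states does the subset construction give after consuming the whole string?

{R, S, T, V, W}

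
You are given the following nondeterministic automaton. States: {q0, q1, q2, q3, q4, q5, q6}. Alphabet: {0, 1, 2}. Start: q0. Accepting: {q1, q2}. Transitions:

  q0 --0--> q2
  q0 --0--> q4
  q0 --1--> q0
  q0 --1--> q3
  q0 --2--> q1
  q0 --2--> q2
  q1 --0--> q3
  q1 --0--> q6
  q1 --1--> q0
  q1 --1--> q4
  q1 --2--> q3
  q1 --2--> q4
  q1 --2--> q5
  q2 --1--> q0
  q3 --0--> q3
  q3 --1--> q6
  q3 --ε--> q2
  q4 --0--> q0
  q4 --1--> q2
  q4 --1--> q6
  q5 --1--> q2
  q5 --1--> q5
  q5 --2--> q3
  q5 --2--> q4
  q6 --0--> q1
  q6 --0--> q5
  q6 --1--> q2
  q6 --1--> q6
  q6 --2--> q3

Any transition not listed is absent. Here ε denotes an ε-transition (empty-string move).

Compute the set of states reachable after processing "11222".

{q2, q3, q4}

Start in {q0}.
Read '1': {q0} → {q0, q2, q3}.
Read '1': {q0, q2, q3} → {q0, q2, q3, q6}.
Read '2': {q0, q2, q3, q6} → {q1, q2, q3}.
Read '2': {q1, q2, q3} → {q2, q3, q4, q5}.
Read '2': {q2, q3, q4, q5} → {q2, q3, q4}.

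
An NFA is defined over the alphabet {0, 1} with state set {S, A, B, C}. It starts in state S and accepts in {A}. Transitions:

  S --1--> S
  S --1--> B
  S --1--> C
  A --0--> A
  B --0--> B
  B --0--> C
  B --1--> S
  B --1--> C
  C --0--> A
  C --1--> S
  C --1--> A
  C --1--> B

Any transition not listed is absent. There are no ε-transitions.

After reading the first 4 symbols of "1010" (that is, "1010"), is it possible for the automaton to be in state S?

Start in {S}.
Read '1': {S} → {S, B, C}.
Read '0': {S, B, C} → {A, B, C}.
Read '1': {A, B, C} → {S, A, B, C}.
Read '0': {S, A, B, C} → {A, B, C}.
State S is not in {A, B, C}.

No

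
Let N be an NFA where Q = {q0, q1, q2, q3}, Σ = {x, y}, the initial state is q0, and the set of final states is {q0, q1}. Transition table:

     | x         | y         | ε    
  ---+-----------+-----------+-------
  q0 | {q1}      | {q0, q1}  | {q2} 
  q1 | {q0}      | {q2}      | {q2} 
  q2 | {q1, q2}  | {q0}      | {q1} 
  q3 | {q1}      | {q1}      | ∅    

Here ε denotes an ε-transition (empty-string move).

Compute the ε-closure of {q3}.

{q3}

Begin with {q3}.
No ε-moves leave this set, so the closure equals the set itself.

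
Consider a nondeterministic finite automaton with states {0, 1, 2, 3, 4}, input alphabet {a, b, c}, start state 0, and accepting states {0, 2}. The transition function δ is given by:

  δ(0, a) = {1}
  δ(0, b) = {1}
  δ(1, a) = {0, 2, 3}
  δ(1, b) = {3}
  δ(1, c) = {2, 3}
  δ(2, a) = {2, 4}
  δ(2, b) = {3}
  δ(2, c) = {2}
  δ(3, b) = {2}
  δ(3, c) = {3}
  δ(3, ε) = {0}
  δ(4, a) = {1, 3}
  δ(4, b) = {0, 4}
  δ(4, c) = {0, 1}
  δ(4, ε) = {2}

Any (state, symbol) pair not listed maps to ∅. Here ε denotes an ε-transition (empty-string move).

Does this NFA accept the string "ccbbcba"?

Start in {0}.
Read 'c': {0} → ∅.
The set is empty and remains empty for the remaining 6 symbols.
The final set ∅ contains no accepting state.

No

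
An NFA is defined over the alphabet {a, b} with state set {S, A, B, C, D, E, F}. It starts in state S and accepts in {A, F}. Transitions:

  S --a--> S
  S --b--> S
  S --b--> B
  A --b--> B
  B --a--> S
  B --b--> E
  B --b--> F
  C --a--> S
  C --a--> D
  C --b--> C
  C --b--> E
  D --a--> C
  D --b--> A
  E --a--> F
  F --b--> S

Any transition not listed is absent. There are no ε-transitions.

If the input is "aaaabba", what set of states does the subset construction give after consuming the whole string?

{S, F}

Start in {S}.
Read 'a': {S} → {S}.
Read 'a': {S} → {S}.
Read 'a': {S} → {S}.
Read 'a': {S} → {S}.
Read 'b': {S} → {S, B}.
Read 'b': {S, B} → {S, B, E, F}.
Read 'a': {S, B, E, F} → {S, F}.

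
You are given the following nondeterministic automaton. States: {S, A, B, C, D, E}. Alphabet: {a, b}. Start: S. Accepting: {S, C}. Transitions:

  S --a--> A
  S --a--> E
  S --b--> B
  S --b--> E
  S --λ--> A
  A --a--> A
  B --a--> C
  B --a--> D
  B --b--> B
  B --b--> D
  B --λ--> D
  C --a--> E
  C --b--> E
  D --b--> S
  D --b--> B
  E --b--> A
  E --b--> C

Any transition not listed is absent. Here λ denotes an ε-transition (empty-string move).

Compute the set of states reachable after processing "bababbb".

{S, A, B, C, D, E}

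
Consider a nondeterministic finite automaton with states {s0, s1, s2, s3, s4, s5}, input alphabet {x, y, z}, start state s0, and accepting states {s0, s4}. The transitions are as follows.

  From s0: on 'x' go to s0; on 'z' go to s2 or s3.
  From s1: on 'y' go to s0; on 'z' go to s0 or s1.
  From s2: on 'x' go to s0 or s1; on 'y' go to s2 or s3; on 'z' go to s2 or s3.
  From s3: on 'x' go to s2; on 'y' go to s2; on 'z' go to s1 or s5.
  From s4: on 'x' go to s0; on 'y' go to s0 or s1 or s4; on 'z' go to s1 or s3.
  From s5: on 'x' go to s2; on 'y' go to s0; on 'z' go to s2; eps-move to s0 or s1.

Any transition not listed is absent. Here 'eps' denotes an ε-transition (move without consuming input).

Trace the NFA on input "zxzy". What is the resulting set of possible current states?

{s0, s2, s3}

Start in {s0}.
Read 'z': s0→{s2, s3}; now {s2, s3}.
Read 'x': s2→{s0, s1}, s3→{s2}; now {s0, s1, s2}.
Read 'z': s0→{s2, s3}, s1→{s0, s1}, s2→{s2, s3}; now {s0, s1, s2, s3}.
Read 'y': s0→∅, s1→{s0}, s2→{s2, s3}, s3→{s2}; now {s0, s2, s3}.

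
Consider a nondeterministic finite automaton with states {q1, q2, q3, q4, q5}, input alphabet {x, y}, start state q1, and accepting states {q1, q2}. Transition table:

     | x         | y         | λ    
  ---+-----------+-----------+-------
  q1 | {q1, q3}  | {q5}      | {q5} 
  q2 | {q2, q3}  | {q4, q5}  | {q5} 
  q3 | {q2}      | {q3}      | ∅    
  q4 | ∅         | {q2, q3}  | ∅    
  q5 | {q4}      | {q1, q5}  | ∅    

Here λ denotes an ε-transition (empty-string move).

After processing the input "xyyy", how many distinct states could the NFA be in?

4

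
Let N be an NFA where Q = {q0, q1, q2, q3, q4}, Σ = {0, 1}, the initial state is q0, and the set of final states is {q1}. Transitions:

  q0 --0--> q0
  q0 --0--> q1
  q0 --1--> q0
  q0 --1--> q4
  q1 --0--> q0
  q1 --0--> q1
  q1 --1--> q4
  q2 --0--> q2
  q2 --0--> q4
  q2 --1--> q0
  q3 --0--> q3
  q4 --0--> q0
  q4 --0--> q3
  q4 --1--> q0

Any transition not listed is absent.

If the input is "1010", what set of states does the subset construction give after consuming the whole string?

Start in {q0}.
Read '1': {q0} → {q0, q4}.
Read '0': {q0, q4} → {q0, q1, q3}.
Read '1': {q0, q1, q3} → {q0, q4}.
Read '0': {q0, q4} → {q0, q1, q3}.

{q0, q1, q3}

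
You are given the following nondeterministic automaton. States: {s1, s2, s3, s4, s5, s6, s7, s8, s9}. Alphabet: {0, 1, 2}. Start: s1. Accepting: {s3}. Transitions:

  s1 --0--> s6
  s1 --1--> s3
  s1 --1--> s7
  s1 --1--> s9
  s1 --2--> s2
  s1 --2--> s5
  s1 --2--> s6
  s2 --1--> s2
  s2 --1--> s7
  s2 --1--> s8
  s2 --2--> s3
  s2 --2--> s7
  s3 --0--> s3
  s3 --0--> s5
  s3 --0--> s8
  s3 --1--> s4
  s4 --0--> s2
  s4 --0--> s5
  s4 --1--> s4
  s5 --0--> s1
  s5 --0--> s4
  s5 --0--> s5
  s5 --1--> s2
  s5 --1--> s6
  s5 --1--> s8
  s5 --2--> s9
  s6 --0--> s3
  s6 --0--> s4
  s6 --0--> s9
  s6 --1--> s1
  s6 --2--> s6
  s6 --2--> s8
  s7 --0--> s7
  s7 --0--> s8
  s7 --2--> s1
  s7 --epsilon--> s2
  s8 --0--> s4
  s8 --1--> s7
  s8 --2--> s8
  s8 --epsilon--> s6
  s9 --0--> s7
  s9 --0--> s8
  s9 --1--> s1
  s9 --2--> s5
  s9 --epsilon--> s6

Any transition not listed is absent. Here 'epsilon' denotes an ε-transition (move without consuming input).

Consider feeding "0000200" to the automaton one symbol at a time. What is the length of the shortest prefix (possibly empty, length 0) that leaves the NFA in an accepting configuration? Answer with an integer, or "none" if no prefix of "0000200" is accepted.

2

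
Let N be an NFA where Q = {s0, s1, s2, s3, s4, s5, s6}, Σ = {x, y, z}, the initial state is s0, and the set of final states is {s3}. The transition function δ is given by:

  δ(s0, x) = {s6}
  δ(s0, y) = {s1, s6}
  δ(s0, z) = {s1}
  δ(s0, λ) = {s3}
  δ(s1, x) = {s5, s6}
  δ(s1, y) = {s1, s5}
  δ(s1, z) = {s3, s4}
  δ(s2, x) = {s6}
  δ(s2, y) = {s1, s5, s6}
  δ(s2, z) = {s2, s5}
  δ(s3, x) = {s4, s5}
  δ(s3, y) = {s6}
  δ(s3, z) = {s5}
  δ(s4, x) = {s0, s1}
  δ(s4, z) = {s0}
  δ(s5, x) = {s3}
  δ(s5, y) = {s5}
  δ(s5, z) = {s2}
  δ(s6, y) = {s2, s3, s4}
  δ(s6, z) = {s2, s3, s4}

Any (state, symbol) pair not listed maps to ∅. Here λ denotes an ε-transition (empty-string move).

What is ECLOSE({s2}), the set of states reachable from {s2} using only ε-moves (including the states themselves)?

{s2}

Begin with {s2}.
No ε-moves leave this set, so the closure equals the set itself.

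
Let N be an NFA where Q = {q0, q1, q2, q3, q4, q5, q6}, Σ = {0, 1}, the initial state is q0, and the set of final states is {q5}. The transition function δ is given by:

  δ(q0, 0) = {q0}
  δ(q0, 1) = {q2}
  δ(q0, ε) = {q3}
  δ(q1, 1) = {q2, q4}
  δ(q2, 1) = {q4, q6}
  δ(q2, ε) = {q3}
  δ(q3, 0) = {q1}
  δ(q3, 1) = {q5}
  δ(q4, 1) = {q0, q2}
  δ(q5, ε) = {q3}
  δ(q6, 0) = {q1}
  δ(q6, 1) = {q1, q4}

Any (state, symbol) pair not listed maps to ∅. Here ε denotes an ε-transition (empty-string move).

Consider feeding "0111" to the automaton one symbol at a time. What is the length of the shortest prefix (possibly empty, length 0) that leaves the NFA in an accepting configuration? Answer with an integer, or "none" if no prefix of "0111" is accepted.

Start: ε-closure({q0}) = {q0, q3}.
Read '0': q0→{q0}, q3→{q1}; union {q0, q1}; ε-closure = {q0, q1, q3}.
Read '1': q0→{q2}, q1→{q2, q4}, q3→{q5}; union {q2, q4, q5}; ε-closure = {q2, q3, q4, q5}.
None of the earlier sets intersect F, but {q2, q3, q4, q5} does.

2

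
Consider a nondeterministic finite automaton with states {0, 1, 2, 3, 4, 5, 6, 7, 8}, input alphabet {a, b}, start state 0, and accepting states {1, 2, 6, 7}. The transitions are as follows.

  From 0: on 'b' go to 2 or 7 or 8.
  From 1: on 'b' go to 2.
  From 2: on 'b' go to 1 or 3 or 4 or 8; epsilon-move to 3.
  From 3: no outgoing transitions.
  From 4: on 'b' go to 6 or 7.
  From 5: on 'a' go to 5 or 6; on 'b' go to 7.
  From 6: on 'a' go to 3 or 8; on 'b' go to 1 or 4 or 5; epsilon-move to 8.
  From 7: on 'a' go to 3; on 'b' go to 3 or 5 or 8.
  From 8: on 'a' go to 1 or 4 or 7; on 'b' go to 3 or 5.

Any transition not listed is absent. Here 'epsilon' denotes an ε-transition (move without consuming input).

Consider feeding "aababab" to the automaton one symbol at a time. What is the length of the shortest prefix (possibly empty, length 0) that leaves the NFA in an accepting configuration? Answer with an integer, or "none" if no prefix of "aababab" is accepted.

none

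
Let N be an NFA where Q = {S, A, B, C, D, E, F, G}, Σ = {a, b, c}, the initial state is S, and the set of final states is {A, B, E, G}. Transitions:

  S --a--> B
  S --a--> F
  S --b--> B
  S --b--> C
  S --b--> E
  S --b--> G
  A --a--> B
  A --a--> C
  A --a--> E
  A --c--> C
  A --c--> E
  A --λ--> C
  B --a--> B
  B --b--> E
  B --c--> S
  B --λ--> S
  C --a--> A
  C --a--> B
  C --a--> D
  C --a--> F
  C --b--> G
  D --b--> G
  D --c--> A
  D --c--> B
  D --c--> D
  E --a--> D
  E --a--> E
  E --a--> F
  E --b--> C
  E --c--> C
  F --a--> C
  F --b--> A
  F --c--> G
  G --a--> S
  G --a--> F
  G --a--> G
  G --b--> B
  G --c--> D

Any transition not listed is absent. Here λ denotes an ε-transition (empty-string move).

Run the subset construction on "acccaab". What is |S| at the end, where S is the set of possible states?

Start in {S}.
Read 'a': {S} → {S, B, F}.
Read 'c': {S, B, F} → {S, G}.
Read 'c': {S, G} → {D}.
Read 'c': {D} → {S, A, B, C, D}.
Read 'a': {S, A, B, C, D} → {S, A, B, C, D, E, F}.
Read 'a': {S, A, B, C, D, E, F} → {S, A, B, C, D, E, F}.
Read 'b': {S, A, B, C, D, E, F} → {S, A, B, C, E, G}.
That set has 6 states.

6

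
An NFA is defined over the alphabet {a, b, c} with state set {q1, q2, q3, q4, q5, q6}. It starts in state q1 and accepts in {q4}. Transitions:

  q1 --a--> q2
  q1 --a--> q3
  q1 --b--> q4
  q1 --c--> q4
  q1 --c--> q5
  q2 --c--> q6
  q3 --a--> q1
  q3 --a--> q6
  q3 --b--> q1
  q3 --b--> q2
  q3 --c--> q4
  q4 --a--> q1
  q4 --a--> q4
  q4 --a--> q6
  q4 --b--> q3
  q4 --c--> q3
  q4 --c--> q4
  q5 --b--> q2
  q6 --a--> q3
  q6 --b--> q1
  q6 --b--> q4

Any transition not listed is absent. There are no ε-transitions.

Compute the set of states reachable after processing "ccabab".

Start in {q1}.
Read 'c': q1→{q4, q5}; now {q4, q5}.
Read 'c': q4→{q3, q4}, q5→∅; now {q3, q4}.
Read 'a': q3→{q1, q6}, q4→{q1, q4, q6}; now {q1, q4, q6}.
Read 'b': q1→{q4}, q4→{q3}, q6→{q1, q4}; now {q1, q3, q4}.
Read 'a': q1→{q2, q3}, q3→{q1, q6}, q4→{q1, q4, q6}; now {q1, q2, q3, q4, q6}.
Read 'b': q1→{q4}, q2→∅, q3→{q1, q2}, q4→{q3}, q6→{q1, q4}; now {q1, q2, q3, q4}.

{q1, q2, q3, q4}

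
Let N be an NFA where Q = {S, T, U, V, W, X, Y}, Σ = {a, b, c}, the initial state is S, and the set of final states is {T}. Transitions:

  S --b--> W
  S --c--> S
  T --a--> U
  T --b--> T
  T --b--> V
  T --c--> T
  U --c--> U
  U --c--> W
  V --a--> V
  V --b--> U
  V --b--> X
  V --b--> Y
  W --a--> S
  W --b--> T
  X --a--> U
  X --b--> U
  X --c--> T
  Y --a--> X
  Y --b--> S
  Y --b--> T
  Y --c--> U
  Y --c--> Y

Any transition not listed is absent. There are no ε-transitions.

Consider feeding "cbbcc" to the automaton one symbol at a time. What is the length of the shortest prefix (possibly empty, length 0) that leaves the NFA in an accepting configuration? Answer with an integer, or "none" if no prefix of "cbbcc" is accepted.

3

Start in {S}.
Read 'c': {S} → {S}.
Read 'b': {S} → {W}.
Read 'b': {W} → {T}.
None of the earlier sets intersect F, but {T} does.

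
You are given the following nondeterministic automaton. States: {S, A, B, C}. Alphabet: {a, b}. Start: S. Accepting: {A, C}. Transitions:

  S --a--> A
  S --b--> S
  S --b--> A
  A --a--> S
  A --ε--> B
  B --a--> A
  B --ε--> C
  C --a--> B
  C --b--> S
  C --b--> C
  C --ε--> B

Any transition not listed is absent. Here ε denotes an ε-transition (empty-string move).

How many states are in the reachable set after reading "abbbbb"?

Start in {S}.
Read 'a': S→{A}; union {A}; ε-closure = {A, B, C}.
Read 'b': A→∅, B→∅, C→{S, C}; union {S, C}; ε-closure = {S, B, C}.
Read 'b': S→{S, A}, B→∅, C→{S, C}; union {S, A, C}; ε-closure = {S, A, B, C}.
Read 'b': S→{S, A}, A→∅, B→∅, C→{S, C}; union {S, A, C}; ε-closure = {S, A, B, C}.
Read 'b': S→{S, A}, A→∅, B→∅, C→{S, C}; union {S, A, C}; ε-closure = {S, A, B, C}.
Read 'b': S→{S, A}, A→∅, B→∅, C→{S, C}; union {S, A, C}; ε-closure = {S, A, B, C}.
That set has 4 states.

4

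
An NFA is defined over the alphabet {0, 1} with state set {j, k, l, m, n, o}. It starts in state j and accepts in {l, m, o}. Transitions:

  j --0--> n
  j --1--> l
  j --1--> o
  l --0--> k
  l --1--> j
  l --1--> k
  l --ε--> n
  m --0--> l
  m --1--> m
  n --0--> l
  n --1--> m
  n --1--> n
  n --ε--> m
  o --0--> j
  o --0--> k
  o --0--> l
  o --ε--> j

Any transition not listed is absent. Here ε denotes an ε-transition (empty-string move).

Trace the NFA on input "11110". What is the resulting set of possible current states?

Start in {j}.
Read '1': {j} → {j, l, m, n, o}.
Read '1': {j, l, m, n, o} → {j, k, l, m, n, o}.
Read '1': {j, k, l, m, n, o} → {j, k, l, m, n, o}.
Read '1': {j, k, l, m, n, o} → {j, k, l, m, n, o}.
Read '0': {j, k, l, m, n, o} → {j, k, l, m, n}.

{j, k, l, m, n}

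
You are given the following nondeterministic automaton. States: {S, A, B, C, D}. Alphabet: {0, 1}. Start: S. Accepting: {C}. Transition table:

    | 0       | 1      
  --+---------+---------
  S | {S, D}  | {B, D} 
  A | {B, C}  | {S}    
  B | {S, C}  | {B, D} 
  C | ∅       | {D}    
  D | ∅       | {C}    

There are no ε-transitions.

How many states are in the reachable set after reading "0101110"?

Start in {S}.
Read '0': {S} → {S, D}.
Read '1': {S, D} → {B, C, D}.
Read '0': {B, C, D} → {S, C}.
Read '1': {S, C} → {B, D}.
Read '1': {B, D} → {B, C, D}.
Read '1': {B, C, D} → {B, C, D}.
Read '0': {B, C, D} → {S, C}.
That set has 2 states.

2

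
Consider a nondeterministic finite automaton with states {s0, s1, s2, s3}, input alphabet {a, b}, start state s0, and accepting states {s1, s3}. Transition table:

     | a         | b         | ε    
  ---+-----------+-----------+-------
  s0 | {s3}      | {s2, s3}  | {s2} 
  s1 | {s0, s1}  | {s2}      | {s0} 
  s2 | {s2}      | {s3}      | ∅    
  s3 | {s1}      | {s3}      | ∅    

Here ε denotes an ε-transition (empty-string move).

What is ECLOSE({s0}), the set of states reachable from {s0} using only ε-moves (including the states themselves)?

{s0, s2}

Begin with {s0}.
ε-move s0 → s2; add s2.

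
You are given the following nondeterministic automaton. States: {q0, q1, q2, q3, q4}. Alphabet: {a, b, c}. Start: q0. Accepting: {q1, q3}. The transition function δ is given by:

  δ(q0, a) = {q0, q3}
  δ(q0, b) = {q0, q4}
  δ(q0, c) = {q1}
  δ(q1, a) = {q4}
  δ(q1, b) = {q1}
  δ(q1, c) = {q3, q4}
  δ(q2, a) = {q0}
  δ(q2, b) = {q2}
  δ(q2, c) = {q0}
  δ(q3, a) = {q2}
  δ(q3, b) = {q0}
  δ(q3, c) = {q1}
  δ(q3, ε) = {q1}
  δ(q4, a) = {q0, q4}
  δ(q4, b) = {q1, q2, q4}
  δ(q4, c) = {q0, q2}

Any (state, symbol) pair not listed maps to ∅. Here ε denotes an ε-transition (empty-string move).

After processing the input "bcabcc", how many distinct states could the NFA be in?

Start in {q0}.
Read 'b': q0→{q0, q4}; now {q0, q4}.
Read 'c': q0→{q1}, q4→{q0, q2}; now {q0, q1, q2}.
Read 'a': q0→{q0, q3}, q1→{q4}, q2→{q0}; union {q0, q3, q4}; ε-closure = {q0, q1, q3, q4}.
Read 'b': q0→{q0, q4}, q1→{q1}, q3→{q0}, q4→{q1, q2, q4}; now {q0, q1, q2, q4}.
Read 'c': q0→{q1}, q1→{q3, q4}, q2→{q0}, q4→{q0, q2}; now {q0, q1, q2, q3, q4}.
Read 'c': q0→{q1}, q1→{q3, q4}, q2→{q0}, q3→{q1}, q4→{q0, q2}; now {q0, q1, q2, q3, q4}.
That set has 5 states.

5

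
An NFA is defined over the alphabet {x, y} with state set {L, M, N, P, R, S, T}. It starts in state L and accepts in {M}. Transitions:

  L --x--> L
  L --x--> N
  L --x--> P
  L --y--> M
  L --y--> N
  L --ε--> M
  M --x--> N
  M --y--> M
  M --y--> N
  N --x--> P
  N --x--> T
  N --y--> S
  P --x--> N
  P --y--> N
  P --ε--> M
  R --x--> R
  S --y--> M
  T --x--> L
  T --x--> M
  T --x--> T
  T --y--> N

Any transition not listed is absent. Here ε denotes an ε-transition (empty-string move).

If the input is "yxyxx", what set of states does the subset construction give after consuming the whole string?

{L, M, N, P, T}

Start: ε-closure({L}) = {L, M}.
Read 'y': L→{M, N}, M→{M, N}; now {M, N}.
Read 'x': M→{N}, N→{P, T}; union {N, P, T}; ε-closure = {M, N, P, T}.
Read 'y': M→{M, N}, N→{S}, P→{N}, T→{N}; now {M, N, S}.
Read 'x': M→{N}, N→{P, T}, S→∅; union {N, P, T}; ε-closure = {M, N, P, T}.
Read 'x': M→{N}, N→{P, T}, P→{N}, T→{L, M, T}; now {L, M, N, P, T}.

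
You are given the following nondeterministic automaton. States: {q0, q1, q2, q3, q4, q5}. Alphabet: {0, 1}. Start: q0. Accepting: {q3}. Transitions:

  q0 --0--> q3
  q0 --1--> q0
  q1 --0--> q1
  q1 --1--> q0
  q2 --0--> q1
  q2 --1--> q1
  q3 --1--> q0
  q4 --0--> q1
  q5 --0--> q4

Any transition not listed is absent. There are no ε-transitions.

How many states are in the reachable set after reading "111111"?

1

Start in {q0}.
Read '1': {q0} → {q0}.
Read '1': {q0} → {q0}.
Read '1': {q0} → {q0}.
Read '1': {q0} → {q0}.
Read '1': {q0} → {q0}.
Read '1': {q0} → {q0}.
That set has 1 state.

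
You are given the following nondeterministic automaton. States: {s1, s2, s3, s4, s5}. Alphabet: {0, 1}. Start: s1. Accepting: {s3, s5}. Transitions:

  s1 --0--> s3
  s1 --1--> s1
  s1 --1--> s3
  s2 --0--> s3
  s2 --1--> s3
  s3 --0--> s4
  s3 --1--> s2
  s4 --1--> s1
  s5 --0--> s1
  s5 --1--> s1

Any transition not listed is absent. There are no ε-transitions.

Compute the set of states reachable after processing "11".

{s1, s2, s3}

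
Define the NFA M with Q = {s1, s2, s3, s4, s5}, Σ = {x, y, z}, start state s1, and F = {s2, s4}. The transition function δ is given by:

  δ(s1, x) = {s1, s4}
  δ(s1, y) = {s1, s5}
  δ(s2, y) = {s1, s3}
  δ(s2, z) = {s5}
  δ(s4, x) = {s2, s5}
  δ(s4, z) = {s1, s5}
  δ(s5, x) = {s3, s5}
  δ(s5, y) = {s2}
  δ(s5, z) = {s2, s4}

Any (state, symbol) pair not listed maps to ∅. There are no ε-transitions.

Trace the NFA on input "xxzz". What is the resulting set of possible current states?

{s1, s2, s4, s5}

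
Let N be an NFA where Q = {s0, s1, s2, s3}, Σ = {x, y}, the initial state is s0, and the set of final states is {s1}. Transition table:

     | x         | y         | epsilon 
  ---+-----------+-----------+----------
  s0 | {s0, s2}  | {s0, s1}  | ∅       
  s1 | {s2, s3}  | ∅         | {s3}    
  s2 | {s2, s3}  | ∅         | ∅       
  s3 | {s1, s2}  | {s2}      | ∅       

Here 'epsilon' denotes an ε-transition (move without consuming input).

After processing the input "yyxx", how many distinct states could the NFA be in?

4

Start in {s0}.
Read 'y': s0→{s0, s1}; union {s0, s1}; ε-closure = {s0, s1, s3}.
Read 'y': s0→{s0, s1}, s1→∅, s3→{s2}; union {s0, s1, s2}; ε-closure = {s0, s1, s2, s3}.
Read 'x': s0→{s0, s2}, s1→{s2, s3}, s2→{s2, s3}, s3→{s1, s2}; now {s0, s1, s2, s3}.
Read 'x': s0→{s0, s2}, s1→{s2, s3}, s2→{s2, s3}, s3→{s1, s2}; now {s0, s1, s2, s3}.
That set has 4 states.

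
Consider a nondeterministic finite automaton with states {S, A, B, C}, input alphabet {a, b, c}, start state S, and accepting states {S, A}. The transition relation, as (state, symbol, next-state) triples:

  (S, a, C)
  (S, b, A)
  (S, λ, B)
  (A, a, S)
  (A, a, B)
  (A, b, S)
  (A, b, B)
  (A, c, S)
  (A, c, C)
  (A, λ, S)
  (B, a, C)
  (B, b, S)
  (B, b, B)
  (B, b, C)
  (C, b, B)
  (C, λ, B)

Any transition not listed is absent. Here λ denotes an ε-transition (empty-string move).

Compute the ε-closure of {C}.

Begin with {C}.
ε-move C → B; add B.

{B, C}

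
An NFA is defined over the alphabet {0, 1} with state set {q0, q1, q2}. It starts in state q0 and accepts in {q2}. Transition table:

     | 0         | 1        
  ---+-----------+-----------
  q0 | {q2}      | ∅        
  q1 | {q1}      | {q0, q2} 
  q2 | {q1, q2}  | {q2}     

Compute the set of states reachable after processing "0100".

Start in {q0}.
Read '0': {q0} → {q2}.
Read '1': {q2} → {q2}.
Read '0': {q2} → {q1, q2}.
Read '0': {q1, q2} → {q1, q2}.

{q1, q2}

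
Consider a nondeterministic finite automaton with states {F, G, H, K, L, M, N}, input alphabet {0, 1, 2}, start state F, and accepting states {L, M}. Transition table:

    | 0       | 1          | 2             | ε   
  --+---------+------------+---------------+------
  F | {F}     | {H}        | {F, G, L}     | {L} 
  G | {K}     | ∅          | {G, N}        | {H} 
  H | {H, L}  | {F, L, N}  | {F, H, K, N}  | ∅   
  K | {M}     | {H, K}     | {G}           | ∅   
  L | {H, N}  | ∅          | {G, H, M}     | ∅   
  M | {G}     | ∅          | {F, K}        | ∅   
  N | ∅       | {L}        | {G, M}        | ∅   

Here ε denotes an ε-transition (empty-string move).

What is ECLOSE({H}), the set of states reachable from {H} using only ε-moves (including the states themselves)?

{H}

Begin with {H}.
No ε-moves leave this set, so the closure equals the set itself.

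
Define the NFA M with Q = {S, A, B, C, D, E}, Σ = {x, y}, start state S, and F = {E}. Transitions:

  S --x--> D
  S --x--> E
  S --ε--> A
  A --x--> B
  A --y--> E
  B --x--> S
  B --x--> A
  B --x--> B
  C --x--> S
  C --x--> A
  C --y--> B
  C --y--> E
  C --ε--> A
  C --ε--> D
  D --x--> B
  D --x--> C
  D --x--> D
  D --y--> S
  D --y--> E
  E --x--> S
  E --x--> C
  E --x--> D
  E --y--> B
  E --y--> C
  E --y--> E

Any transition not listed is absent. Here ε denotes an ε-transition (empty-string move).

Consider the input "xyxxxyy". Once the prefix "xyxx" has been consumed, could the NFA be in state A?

Yes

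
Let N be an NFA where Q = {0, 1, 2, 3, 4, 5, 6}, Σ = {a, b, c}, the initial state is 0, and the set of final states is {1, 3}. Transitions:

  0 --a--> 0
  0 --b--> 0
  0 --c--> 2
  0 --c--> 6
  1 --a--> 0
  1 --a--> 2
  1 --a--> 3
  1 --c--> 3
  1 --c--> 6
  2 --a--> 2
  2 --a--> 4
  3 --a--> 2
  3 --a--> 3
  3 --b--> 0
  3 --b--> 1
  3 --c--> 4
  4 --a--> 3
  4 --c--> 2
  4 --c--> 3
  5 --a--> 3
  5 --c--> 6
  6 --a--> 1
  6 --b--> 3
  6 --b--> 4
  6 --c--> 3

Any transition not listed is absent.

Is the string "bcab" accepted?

Start in {0}.
Read 'b': 0→{0}; now {0}.
Read 'c': 0→{2, 6}; now {2, 6}.
Read 'a': 2→{2, 4}, 6→{1}; now {1, 2, 4}.
Read 'b': 1→∅, 2→∅, 4→∅; now ∅.
The final set ∅ contains no accepting state.

No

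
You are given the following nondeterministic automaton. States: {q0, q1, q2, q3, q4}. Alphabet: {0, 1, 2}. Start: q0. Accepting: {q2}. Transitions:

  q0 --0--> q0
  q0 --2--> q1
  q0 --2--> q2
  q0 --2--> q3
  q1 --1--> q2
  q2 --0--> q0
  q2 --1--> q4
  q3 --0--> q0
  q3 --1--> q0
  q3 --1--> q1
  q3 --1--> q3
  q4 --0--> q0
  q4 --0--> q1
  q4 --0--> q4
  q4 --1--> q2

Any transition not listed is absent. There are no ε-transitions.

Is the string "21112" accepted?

Start in {q0}.
Read '2': q0→{q1, q2, q3}; now {q1, q2, q3}.
Read '1': q1→{q2}, q2→{q4}, q3→{q0, q1, q3}; now {q0, q1, q2, q3, q4}.
Read '1': q0→∅, q1→{q2}, q2→{q4}, q3→{q0, q1, q3}, q4→{q2}; now {q0, q1, q2, q3, q4}.
Read '1': q0→∅, q1→{q2}, q2→{q4}, q3→{q0, q1, q3}, q4→{q2}; now {q0, q1, q2, q3, q4}.
Read '2': q0→{q1, q2, q3}, q1→∅, q2→∅, q3→∅, q4→∅; now {q1, q2, q3}.
The final set {q1, q2, q3} contains the accepting state q2.

Yes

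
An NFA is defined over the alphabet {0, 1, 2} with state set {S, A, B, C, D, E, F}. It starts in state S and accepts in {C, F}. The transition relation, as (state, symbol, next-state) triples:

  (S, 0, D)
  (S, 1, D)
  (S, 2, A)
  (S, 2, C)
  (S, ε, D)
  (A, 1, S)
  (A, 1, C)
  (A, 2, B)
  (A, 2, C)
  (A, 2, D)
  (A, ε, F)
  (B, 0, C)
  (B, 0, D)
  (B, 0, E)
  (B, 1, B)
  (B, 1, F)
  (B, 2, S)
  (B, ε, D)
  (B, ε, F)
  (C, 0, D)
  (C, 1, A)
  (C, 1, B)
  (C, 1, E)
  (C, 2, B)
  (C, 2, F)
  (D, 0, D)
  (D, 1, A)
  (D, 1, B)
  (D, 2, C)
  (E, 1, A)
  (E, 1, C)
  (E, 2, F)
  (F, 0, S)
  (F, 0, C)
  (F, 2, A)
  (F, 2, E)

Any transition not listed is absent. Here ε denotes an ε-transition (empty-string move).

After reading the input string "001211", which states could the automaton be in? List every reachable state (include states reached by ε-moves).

Start: ε-closure({S}) = {S, D}.
Read '0': {S, D} → {D}.
Read '0': {D} → {D}.
Read '1': {D} → {A, B, D, F}.
Read '2': {A, B, D, F} → {S, A, B, C, D, E, F}.
Read '1': {S, A, B, C, D, E, F} → {S, A, B, C, D, E, F}.
Read '1': {S, A, B, C, D, E, F} → {S, A, B, C, D, E, F}.

{S, A, B, C, D, E, F}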